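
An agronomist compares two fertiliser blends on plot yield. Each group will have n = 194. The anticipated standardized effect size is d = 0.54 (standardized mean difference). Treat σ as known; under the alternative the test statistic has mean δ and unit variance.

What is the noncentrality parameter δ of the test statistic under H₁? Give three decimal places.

δ = d·√(n/2) = 0.54 × √(194/2) = 5.3184

δ ≈ 5.318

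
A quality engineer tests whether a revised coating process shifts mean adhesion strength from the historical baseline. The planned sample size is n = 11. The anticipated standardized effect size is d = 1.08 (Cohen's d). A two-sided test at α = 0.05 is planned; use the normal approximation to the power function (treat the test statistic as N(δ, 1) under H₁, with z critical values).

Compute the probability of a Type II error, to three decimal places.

β ≈ 0.052

Noncentrality parameter: δ = d·√n = 1.08 × √11 = 3.5820
Critical value for a two-sided test at α = 0.05: z_{α/2} = 1.960.
Power = Φ(δ − 1.960) + Φ(−δ − 1.960) = Φ(1.622) + Φ(-5.542) = 0.9476 + 0.0000 = 0.9476.
Type II error: β = 1 − power = 1 − 0.9476 = 0.0524.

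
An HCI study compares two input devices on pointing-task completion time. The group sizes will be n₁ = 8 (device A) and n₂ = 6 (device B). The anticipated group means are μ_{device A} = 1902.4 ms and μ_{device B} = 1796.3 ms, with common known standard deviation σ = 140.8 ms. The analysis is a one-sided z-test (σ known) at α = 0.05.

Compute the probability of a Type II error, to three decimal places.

Standardized effect: d = |μ_{device A} − μ_{device B}| / σ = |1902.4 − 1796.3| / 140.8 = 0.7536
Noncentrality parameter: δ = d / √(1/n₁ + 1/n₂) = 0.7536 / √(1/8 + 1/6) = 1.3953
One-sided α = 0.05 → critical value z_{0.05} = 1.645.
Power = Φ(δ − 1.645) = Φ(-0.250) = 0.4015.
Type II error: β = 1 − power = 1 − 0.4015 = 0.5985.

β ≈ 0.599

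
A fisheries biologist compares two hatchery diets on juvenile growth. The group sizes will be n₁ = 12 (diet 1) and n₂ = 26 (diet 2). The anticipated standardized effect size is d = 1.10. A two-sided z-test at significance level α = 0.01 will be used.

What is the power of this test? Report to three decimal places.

Noncentrality parameter: δ = d / √(1/n₁ + 1/n₂) = 1.10 / √(1/12 + 1/26) = 3.1519
Two-sided α = 0.01 → critical value z_{0.005} = 2.576.
Power = Φ(δ − 2.576) + Φ(−δ − 2.576) = Φ(0.576) + Φ(-5.728) = 0.7177 + 0.0000 = 0.7177.

Power ≈ 0.718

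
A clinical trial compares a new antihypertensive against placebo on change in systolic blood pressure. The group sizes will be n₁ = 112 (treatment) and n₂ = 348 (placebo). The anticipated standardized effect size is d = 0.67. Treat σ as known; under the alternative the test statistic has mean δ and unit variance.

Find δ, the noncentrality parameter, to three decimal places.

δ ≈ 6.167

δ = d / √(1/n₁ + 1/n₂) = 0.67 / √(1/112 + 1/348) = 6.1673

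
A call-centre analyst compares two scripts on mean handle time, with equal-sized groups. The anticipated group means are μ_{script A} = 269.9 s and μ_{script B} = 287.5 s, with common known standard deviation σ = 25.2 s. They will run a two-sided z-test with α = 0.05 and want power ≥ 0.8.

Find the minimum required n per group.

Standardized effect: d = |μ_{script A} − μ_{script B}| / σ = |269.9 − 287.5| / 25.2 = 0.6984
Set Φ(δ − 1.960) = 0.8; then δ − 1.960 = Φ⁻¹(0.8) = 0.842, giving δ = 2.802.
(Ignoring the negligible lower-tail rejection probability gives the usual closed-form inversion.)
δ = d·√(n/2) ⇒ n = 2(δ/d)² = 2 × (2.802 / 0.6984)² = 32.18.
Rounding up, n = 33 per group.

n = 33 per group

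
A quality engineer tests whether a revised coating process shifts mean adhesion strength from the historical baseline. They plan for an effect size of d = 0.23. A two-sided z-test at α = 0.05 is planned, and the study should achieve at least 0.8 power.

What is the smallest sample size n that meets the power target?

n = 149

For power 0.8 need Φ(δ − z_{0.025}) = 0.8, so δ = z_{0.025} + z_{0.20} = 1.960 + 0.842 = 2.802.
(For δ > 0 the lower-tail rejection region contributes negligibly to power, so the one-term inversion is standard.)
δ = d·√n ⇒ n = (δ/d)² = (2.802 / 0.23)² = 148.37.
Rounding up, n = 149.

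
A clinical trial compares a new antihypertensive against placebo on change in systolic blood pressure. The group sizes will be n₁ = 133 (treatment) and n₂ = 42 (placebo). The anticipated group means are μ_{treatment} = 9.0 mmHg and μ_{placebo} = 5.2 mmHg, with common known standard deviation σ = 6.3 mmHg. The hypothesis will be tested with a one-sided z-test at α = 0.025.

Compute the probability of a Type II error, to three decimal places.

β ≈ 0.074

Standardized effect: d = |μ_{treatment} − μ_{placebo}| / σ = |9.0 − 5.2| / 6.3 = 0.6032
Noncentrality parameter: δ = d / √(1/n₁ + 1/n₂) = 0.6032 / √(1/133 + 1/42) = 3.4078
Critical value for a one-sided test at α = 0.025: z_α = 1.960.
Power = P(Z > 1.960 − δ) = Φ(1.448) = 0.9262.
Type II error: β = 1 − power = 1 − 0.9262 = 0.0738.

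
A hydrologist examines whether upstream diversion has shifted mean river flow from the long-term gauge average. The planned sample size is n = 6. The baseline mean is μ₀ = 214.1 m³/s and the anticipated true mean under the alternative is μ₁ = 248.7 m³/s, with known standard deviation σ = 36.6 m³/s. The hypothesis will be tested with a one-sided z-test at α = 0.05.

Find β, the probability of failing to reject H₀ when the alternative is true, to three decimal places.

Standardized effect: d = |μ₁ − μ₀| / σ = |248.7 − 214.1| / 36.6 = 0.9454
Noncentrality parameter: δ = d·√n = 0.9454 × √6 = 2.3156
Critical value for a one-sided test at α = 0.05: z_α = 1.645.
Power = Φ(δ − 1.645) = Φ(0.671) = 0.7488.
Type II error: β = 1 − power = 1 − 0.7488 = 0.2512.

β ≈ 0.251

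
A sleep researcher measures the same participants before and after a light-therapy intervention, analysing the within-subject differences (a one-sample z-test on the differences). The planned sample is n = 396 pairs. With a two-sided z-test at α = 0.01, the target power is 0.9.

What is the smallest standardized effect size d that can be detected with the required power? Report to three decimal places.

Need Φ(δ − 2.576) = 0.9, so δ = 2.576 + 1.282 = 3.857.
(Lower-tail contribution to power is negligible for δ > 0.)
δ = d·√n ⇒ d = δ/√n = 3.857/√396 = 0.1938.

d ≈ 0.194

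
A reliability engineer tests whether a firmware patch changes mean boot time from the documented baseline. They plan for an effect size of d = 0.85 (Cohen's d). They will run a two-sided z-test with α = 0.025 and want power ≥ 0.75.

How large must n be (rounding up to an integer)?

For power 0.75 need Φ(δ − z_{0.0125}) = 0.75, so δ = z_{0.0125} + z_{0.25} = 2.241 + 0.674 = 2.916.
(For δ > 0 the lower-tail rejection region contributes negligibly to power, so the one-term inversion is standard.)
δ = d·√n ⇒ n = (δ/d)² = (2.916 / 0.85)² = 11.77.
Round up to the next whole unit.

n = 12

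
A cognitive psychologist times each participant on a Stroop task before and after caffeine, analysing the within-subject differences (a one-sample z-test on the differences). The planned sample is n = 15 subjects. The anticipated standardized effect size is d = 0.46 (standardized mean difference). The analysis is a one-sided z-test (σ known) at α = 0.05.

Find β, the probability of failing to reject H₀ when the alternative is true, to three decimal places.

Noncentrality parameter: δ = d·√n = 0.46 × √15 = 1.7816
One-sided α = 0.05 → critical value z_{0.05} = 1.645.
Power = Φ(δ − 1.645) = Φ(0.137) = 0.5544.
Type II error: β = 1 − power = 1 − 0.5544 = 0.4456.

β ≈ 0.446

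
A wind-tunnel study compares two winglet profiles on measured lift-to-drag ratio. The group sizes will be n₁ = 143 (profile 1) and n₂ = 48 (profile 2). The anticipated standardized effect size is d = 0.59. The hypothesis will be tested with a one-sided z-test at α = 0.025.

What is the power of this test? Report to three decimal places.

Noncentrality parameter: δ = d / √(1/n₁ + 1/n₂) = 0.59 / √(1/143 + 1/48) = 3.5369
One-sided α = 0.025 → critical value z_{0.025} = 1.960.
Power = P(Z > 1.960 − δ) = Φ(1.577) = 0.9426.

Power ≈ 0.943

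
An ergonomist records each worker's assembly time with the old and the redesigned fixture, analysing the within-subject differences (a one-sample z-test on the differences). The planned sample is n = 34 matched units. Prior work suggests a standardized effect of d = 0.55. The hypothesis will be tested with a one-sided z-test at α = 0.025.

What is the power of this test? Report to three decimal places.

Noncentrality parameter: δ = d·√n = 0.55 × √34 = 3.2070
Critical value for a one-sided test at α = 0.025: z_α = 1.960.
Power = Φ(δ − 1.960) = Φ(1.247) = 0.8938.

Power ≈ 0.894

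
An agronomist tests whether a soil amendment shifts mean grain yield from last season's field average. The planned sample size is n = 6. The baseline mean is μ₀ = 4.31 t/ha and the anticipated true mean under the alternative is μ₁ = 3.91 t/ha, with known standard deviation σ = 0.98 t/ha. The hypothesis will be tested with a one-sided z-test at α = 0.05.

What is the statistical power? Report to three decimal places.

Standardized effect: d = |μ₁ − μ₀| / σ = |3.91 − 4.31| / 0.98 = 0.4082
Noncentrality parameter: δ = d·√n = 0.4082 × √6 = 0.9998
One-sided α = 0.05 → critical value z_{0.05} = 1.645.
Power = Φ(δ − 1.645) = Φ(-0.645) = 0.2594.

Power ≈ 0.259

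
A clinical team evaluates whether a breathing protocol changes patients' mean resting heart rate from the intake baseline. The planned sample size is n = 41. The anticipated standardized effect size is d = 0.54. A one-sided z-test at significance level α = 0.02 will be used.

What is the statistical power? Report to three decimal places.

Noncentrality parameter: δ = d·√n = 0.54 × √41 = 3.4577
One-sided α = 0.02 → critical value z_{0.02} = 2.054.
Power = Φ(δ − 2.054) = Φ(1.404) = 0.9198.

Power ≈ 0.920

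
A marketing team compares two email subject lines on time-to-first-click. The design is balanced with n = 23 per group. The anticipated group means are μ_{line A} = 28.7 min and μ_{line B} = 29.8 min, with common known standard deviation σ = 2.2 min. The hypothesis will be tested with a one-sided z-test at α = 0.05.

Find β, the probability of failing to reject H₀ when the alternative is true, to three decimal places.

Standardized effect: d = |μ_{line A} − μ_{line B}| / σ = |28.7 − 29.8| / 2.2 = 0.5000
Noncentrality parameter: δ = d·√(n/2) = 0.5000 × √(23/2) = 1.6956
Critical value for a one-sided test at α = 0.05: z_α = 1.645.
Power = P(Z > 1.645 − δ) = Φ(0.051) = 0.5202.
Type II error: β = 1 − power = 1 − 0.5202 = 0.4798.

β ≈ 0.480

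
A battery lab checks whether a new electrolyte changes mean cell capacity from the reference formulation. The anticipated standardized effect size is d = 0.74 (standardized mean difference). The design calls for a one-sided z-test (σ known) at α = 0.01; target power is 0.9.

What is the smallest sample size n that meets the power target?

n = 24

Set Φ(δ − 2.326) = 0.9; then δ − 2.326 = Φ⁻¹(0.9) = 1.282, giving δ = 3.608.
δ = d·√n ⇒ n = (δ/d)² = (3.608 / 0.74)² = 23.77.
Rounding up, n = 24.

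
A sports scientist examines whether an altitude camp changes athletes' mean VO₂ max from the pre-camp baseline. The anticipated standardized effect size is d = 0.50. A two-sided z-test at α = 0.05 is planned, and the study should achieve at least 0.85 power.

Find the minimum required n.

n = 36

Set Φ(δ − 1.960) = 0.85; then δ − 1.960 = Φ⁻¹(0.85) = 1.036, giving δ = 2.996.
(For δ > 0 the lower-tail rejection region contributes negligibly to power, so the one-term inversion is standard.)
δ = d·√n ⇒ n = (δ/d)² = (2.996 / 0.50)² = 35.91.
Rounding up, n = 36.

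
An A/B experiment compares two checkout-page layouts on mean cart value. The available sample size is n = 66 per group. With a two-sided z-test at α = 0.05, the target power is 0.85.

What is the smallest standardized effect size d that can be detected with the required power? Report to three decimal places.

d ≈ 0.522

Need Φ(δ − 1.960) = 0.85, so δ = 1.960 + 1.036 = 2.996.
(Lower-tail contribution to power is negligible for δ > 0.)
δ = d·√(n/2) ⇒ d = δ/√(n/2) = 2.996/√(66/2) = 0.5216.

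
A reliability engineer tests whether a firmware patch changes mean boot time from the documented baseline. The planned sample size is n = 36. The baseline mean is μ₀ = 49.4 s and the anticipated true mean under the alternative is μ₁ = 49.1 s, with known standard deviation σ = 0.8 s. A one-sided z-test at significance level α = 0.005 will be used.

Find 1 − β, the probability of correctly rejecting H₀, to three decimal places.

Power ≈ 0.372

Standardized effect: d = |μ₁ − μ₀| / σ = |49.1 − 49.4| / 0.8 = 0.3750
Noncentrality parameter: δ = d·√n = 0.3750 × √36 = 2.2500
One-sided α = 0.005 → critical value z_{0.005} = 2.576.
Power = Φ(δ − 2.576) = Φ(-0.326) = 0.3723.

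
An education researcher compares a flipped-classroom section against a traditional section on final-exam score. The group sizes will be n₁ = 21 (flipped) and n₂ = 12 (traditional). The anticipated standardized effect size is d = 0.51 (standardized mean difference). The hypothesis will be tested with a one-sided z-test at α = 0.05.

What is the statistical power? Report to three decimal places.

Power ≈ 0.407

Noncentrality parameter: λ = d / √(1/n₁ + 1/n₂) = 0.51 / √(1/21 + 1/12) = 1.4093
Critical value for a one-sided test at α = 0.05: z_α = 1.645.
Power = P(Z > 1.645 − λ) = Φ(-0.236) = 0.4069.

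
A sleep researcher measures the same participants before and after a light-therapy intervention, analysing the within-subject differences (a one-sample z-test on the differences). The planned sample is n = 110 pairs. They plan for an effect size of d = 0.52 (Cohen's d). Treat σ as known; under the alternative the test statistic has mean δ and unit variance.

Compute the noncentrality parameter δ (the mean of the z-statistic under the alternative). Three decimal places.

δ ≈ 5.454

The noncentrality parameter scales effect size by the design's sample-size factor: δ = d·√n = 0.52 × √110 = 5.4538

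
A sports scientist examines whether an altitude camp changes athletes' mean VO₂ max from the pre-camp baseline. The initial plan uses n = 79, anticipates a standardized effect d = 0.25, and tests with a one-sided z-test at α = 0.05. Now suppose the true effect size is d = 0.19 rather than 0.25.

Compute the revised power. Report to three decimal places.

With d = 0.19: δ = d·√n = 0.19 × √79 = 1.6888. Critical value z_{0.05} = 1.645.
Revised power = Φ(δ − 1.645) = Φ(0.044) = 0.5175.

Power ≈ 0.518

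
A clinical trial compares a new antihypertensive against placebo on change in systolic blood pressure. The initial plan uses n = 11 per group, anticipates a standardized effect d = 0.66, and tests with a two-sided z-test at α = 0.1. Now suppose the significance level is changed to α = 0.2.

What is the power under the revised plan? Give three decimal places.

Power ≈ 0.607

δ = d·√(n/2) = 0.66 × √(11/2) = 1.5478 (unchanged). New critical value: z_{0.1} = 1.282.
Revised power = Φ(δ − 1.282) + Φ(−δ − 1.282) = Φ(0.266) + Φ(-2.829) = 0.6050 + 0.0023 = 0.6073.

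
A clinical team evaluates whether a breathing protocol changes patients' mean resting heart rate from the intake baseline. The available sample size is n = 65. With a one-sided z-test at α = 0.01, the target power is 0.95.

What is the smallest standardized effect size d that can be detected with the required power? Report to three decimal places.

d ≈ 0.493

Required noncentrality: δ = z_{0.01} + z_{0.05} = 2.326 + 1.645 = 3.971.
δ = d·√n ⇒ d = δ/√n = 3.971/√65 = 0.4926.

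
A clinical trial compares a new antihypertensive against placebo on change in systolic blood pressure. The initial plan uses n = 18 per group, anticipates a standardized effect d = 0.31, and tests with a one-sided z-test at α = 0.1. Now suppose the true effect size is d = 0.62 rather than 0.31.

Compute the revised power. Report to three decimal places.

Power ≈ 0.719

With d = 0.62: δ = d·√(n/2) = 0.62 × √(18/2) = 1.8600. Critical value z_{0.1} = 1.282.
Revised power = Φ(δ − 1.282) = Φ(0.578) = 0.7185.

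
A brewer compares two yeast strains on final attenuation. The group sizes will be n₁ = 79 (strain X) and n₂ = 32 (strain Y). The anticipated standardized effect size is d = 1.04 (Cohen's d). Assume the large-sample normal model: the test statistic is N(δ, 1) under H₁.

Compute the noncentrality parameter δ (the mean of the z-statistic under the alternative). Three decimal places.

δ ≈ 4.963

δ = d / √(1/n₁ + 1/n₂) = 1.04 / √(1/79 + 1/32) = 4.9632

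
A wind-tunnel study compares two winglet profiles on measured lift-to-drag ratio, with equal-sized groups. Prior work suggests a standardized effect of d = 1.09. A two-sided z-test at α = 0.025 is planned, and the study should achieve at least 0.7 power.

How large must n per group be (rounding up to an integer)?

For power 0.7 need Φ(δ − z_{0.0125}) = 0.7, so δ = z_{0.0125} + z_{0.30} = 2.241 + 0.524 = 2.766.
(For δ > 0 the lower-tail rejection region contributes negligibly to power, so the one-term inversion is standard.)
δ = d·√(n/2) ⇒ n = 2(δ/d)² = 2 × (2.766 / 1.09)² = 12.88.
Rounding up, n = 13 per group.

n = 13 per group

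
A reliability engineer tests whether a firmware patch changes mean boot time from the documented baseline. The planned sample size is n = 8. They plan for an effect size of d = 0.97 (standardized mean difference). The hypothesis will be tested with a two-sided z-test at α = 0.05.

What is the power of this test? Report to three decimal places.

Noncentrality parameter: δ = d·√n = 0.97 × √8 = 2.7436
Critical value for a two-sided test at α = 0.05: z_{α/2} = 1.960.
Power = Φ(δ − 1.960) + Φ(−δ − 1.960) = Φ(0.784) + Φ(-4.704) = 0.7834 + 0.0000 = 0.7834.

Power ≈ 0.783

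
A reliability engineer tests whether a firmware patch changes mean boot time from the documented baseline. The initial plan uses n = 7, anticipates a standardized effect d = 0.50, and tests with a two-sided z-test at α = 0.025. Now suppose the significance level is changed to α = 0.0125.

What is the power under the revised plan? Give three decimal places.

Power ≈ 0.120

δ = d·√n = 0.50 × √7 = 1.3229 (unchanged). New critical value: z_{0.0063} = 2.498.
Revised power = Φ(δ − 2.498) + Φ(−δ − 2.498) = Φ(-1.175) + Φ(-3.821) = 0.1200 + 0.0001 = 0.1201.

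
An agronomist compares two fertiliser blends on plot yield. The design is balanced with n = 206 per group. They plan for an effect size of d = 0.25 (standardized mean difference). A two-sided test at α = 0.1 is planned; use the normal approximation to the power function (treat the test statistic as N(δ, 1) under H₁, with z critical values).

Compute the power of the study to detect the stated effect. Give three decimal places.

Noncentrality parameter: δ = d·√(n/2) = 0.25 × √(206/2) = 2.5372
Critical value for a two-sided test at α = 0.1: z_{α/2} = 1.645.
Power = Φ(δ − 1.645) + Φ(−δ − 1.645) = Φ(0.892) + Φ(-4.182) = 0.8139 + 0.0000 = 0.8139.

Power ≈ 0.814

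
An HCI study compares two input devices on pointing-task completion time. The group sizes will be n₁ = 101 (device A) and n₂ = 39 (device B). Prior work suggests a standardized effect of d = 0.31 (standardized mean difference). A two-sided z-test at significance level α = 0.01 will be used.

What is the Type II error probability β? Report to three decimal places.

Noncentrality parameter: δ = d / √(1/n₁ + 1/n₂) = 0.31 / √(1/101 + 1/39) = 1.6443
Two-sided α = 0.01 → critical value z_{0.005} = 2.576.
Power = Φ(δ − 2.576) + Φ(−δ − 2.576) = Φ(-0.931) + Φ(-4.220) = 0.1758 + 0.0000 = 0.1758.
Type II error: β = 1 − power = 1 − 0.1758 = 0.8242.

β ≈ 0.824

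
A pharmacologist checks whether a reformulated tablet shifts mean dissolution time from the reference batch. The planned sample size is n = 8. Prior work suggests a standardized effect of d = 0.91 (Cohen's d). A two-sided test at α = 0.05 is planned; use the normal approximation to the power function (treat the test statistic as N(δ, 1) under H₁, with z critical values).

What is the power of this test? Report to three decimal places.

Power ≈ 0.730

Noncentrality parameter: δ = d·√n = 0.91 × √8 = 2.5739
Two-sided α = 0.05 → critical value z_{0.025} = 1.960.
Power = Φ(δ − 1.960) + Φ(−δ − 1.960) = Φ(0.614) + Φ(-4.534) = 0.7304 + 0.0000 = 0.7304.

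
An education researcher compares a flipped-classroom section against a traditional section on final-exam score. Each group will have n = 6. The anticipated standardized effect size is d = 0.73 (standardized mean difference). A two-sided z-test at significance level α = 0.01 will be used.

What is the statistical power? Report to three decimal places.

Power ≈ 0.095

Noncentrality parameter: δ = d·√(n/2) = 0.73 × √(6/2) = 1.2644
Critical value for a two-sided test at α = 0.01: z_{α/2} = 2.576.
Power = Φ(δ − 2.576) + Φ(−δ − 2.576) = Φ(-1.311) + Φ(-3.840) = 0.0949 + 0.0001 = 0.0949.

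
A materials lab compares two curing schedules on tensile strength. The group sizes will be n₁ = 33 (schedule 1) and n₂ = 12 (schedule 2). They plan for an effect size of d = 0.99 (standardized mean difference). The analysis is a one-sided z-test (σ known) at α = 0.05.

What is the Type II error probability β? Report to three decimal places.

β ≈ 0.098

Noncentrality parameter: δ = d / √(1/n₁ + 1/n₂) = 0.99 / √(1/33 + 1/12) = 2.9368
One-sided α = 0.05 → critical value z_{0.05} = 1.645.
Power = Φ(δ − 1.645) = Φ(1.292) = 0.9018.
Type II error: β = 1 − power = 1 − 0.9018 = 0.0982.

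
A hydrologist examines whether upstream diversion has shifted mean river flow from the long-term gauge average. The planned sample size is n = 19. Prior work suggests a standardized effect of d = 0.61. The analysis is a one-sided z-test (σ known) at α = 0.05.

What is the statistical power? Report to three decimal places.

Power ≈ 0.845

Noncentrality parameter: δ = d·√n = 0.61 × √19 = 2.6589
Critical value for a one-sided test at α = 0.05: z_α = 1.645.
Power = Φ(δ − 1.645) = Φ(1.014) = 0.8447.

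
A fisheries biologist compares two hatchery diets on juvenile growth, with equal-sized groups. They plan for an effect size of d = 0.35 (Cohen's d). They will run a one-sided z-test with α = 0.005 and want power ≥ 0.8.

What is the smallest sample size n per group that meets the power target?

For power 0.8 need Φ(δ − z_{0.005}) = 0.8, so δ = z_{0.005} + z_{0.20} = 2.576 + 0.842 = 3.417.
δ = d·√(n/2) ⇒ n = 2(δ/d)² = 2 × (3.417 / 0.35)² = 190.68.
Round up to the next whole unit.

n = 191 per group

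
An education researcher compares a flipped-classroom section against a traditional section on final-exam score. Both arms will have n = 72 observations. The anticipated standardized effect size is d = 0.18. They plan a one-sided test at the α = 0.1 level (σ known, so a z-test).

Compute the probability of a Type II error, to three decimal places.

Noncentrality parameter: δ = d·√(n/2) = 0.18 × √(72/2) = 1.0800
One-sided α = 0.1 → critical value z_{0.1} = 1.282.
Power = P(Z > 1.282 − δ) = Φ(-0.202) = 0.4201.
Type II error: β = 1 − power = 1 − 0.4201 = 0.5799.

β ≈ 0.580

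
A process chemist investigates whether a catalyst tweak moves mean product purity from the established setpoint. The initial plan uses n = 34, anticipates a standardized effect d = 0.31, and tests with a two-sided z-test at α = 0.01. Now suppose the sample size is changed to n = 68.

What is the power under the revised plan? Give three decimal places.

Power ≈ 0.492

With n = 68: δ = d·√n = 0.31 × √68 = 2.5563. Critical value z_{0.005} = 2.576.
Revised power = Φ(δ − 2.576) + Φ(−δ − 2.576) = Φ(-0.020) + Φ(-5.132) = 0.4922 + 0.0000 = 0.4922.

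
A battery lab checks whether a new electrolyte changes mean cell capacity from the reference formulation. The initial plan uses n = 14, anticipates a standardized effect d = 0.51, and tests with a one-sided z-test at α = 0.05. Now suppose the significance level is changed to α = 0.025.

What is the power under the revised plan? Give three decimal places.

Power ≈ 0.479

δ = d·√n = 0.51 × √14 = 1.9082 (unchanged). New critical value: z_{0.025} = 1.960.
Revised power = P(Z > 1.960 − δ) = Φ(-0.052) = 0.4794.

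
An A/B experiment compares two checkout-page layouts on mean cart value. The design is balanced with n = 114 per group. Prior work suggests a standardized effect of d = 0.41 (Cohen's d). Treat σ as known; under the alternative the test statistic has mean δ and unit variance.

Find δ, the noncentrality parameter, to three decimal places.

δ = d·√(n/2) = 0.41 × √(114/2) = 3.0954

δ ≈ 3.095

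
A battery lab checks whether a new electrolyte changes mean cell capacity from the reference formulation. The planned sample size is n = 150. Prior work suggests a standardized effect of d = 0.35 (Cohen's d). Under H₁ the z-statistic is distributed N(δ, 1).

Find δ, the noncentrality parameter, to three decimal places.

The noncentrality parameter scales effect size by the design's sample-size factor: δ = d·√n = 0.35 × √150 = 4.2866

δ ≈ 4.287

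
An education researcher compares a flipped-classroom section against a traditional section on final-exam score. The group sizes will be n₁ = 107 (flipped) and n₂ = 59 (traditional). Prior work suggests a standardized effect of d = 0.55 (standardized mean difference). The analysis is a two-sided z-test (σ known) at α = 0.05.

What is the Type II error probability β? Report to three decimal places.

Noncentrality parameter: δ = d / √(1/n₁ + 1/n₂) = 0.55 / √(1/107 + 1/59) = 3.3918
Two-sided α = 0.05 → critical value z_{0.025} = 1.960.
Power = Φ(δ − 1.960) + Φ(−δ − 1.960) = Φ(1.432) + Φ(-5.352) = 0.9239 + 0.0000 = 0.9239.
Type II error: β = 1 − power = 1 − 0.9239 = 0.0761.

β ≈ 0.076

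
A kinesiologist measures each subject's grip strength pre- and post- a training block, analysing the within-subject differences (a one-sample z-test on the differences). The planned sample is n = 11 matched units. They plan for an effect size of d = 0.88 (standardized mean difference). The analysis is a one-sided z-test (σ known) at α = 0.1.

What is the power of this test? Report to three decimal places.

Noncentrality parameter: δ = d·√n = 0.88 × √11 = 2.9186
One-sided α = 0.1 → critical value z_{0.1} = 1.282.
Power = P(Z > 1.282 − δ) = Φ(1.637) = 0.9492.

Power ≈ 0.949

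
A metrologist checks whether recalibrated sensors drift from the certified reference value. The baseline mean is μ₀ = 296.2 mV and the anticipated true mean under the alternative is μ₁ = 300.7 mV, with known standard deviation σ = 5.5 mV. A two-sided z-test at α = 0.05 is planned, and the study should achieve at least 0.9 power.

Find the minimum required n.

n = 16

Standardized effect: d = |μ₁ − μ₀| / σ = |300.7 − 296.2| / 5.5 = 0.8182
Set Φ(δ − 1.960) = 0.9; then δ − 1.960 = Φ⁻¹(0.9) = 1.282, giving δ = 3.242.
(The Φ(−δ − z_{α/2}) term is vanishingly small for δ > 0 and is dropped in the standard sample-size formula.)
δ = d·√n ⇒ n = (δ/d)² = (3.242 / 0.8182)² = 15.70.
Rounding up, n = 16.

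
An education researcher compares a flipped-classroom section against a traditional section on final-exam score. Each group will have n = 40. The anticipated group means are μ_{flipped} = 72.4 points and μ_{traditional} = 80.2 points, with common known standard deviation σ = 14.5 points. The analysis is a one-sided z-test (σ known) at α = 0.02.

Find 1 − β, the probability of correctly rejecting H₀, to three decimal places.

Standardized effect: d = |μ_{flipped} − μ_{traditional}| / σ = |72.4 − 80.2| / 14.5 = 0.5379
Noncentrality parameter: δ = d·√(n/2) = 0.5379 × √(40/2) = 2.4057
Critical value for a one-sided test at α = 0.02: z_α = 2.054.
Power = Φ(δ − 2.054) = Φ(0.352) = 0.6376.

Power ≈ 0.638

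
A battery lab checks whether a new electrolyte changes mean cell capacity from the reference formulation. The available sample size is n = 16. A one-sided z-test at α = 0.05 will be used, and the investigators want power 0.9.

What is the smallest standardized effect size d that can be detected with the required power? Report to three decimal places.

d ≈ 0.732

Required noncentrality: δ = z_{0.05} + z_{0.10} = 1.645 + 1.282 = 2.926.
δ = d·√n ⇒ d = δ/√n = 2.926/√16 = 0.7316.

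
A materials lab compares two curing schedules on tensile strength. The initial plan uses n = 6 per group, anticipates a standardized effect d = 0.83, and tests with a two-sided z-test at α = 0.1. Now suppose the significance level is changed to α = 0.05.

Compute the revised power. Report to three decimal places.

δ = d·√(n/2) = 0.83 × √(6/2) = 1.4376 (unchanged). New critical value: z_{0.025} = 1.960.
Revised power = Φ(δ − 1.960) + Φ(−δ − 1.960) = Φ(-0.522) + Φ(-3.398) = 0.3007 + 0.0003 = 0.3010.

Power ≈ 0.301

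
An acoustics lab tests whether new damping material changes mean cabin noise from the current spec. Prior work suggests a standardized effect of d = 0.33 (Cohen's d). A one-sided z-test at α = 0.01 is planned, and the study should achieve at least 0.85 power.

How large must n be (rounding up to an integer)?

For power 0.85 need Φ(δ − z_{0.01}) = 0.85, so δ = z_{0.01} + z_{0.15} = 2.326 + 1.036 = 3.363.
δ = d·√n ⇒ n = (δ/d)² = (3.363 / 0.33)² = 103.84.
Rounding up, n = 104.

n = 104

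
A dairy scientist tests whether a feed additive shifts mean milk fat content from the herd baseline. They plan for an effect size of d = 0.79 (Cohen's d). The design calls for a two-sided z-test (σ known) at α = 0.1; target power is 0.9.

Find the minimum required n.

n = 14

For power 0.9 need Φ(δ − z_{0.05}) = 0.9, so δ = z_{0.05} + z_{0.10} = 1.645 + 1.282 = 2.926.
(The Φ(−δ − z_{α/2}) term is vanishingly small for δ > 0 and is dropped in the standard sample-size formula.)
δ = d·√n ⇒ n = (δ/d)² = (2.926 / 0.79)² = 13.72.
Rounding up, n = 14.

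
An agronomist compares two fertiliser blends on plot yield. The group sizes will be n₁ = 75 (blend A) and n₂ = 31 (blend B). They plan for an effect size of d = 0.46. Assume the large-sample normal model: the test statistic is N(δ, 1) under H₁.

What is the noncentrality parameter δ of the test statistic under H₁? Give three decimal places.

δ = d / √(1/n₁ + 1/n₂) = 0.46 / √(1/75 + 1/31) = 2.1544

δ ≈ 2.154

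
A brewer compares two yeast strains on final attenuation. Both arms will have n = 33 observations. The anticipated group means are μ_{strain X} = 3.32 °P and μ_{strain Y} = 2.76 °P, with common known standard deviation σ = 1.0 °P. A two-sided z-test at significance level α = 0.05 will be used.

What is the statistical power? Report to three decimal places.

Standardized effect: d = |μ_{strain X} − μ_{strain Y}| / σ = |3.32 − 2.76| / 1.0 = 0.5600
Noncentrality parameter: δ = d·√(n/2) = 0.5600 × √(33/2) = 2.2747
Critical value for a two-sided test at α = 0.05: z_{α/2} = 1.960.
Power = Φ(δ − 1.960) + Φ(−δ − 1.960) = Φ(0.315) + Φ(-4.235) = 0.6235 + 0.0000 = 0.6235.

Power ≈ 0.624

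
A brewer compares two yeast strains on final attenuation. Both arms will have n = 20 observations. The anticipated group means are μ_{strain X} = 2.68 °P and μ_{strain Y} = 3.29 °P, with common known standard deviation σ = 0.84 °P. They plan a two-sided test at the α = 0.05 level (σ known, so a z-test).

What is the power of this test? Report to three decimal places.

Standardized effect: d = |μ_{strain X} − μ_{strain Y}| / σ = |2.68 − 3.29| / 0.84 = 0.7262
Noncentrality parameter: δ = d·√(n/2) = 0.7262 × √(20/2) = 2.2964
Critical value for a two-sided test at α = 0.05: z_{α/2} = 1.960.
Power = Φ(δ − 1.960) + Φ(−δ − 1.960) = Φ(0.336) + Φ(-4.256) = 0.6317 + 0.0000 = 0.6317.

Power ≈ 0.632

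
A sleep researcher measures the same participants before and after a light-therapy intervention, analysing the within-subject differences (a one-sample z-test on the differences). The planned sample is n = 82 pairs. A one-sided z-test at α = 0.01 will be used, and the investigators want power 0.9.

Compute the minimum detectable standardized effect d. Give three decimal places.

d ≈ 0.398

Need Φ(δ − 2.326) = 0.9, so δ = 2.326 + 1.282 = 3.608.
δ = d·√n ⇒ d = δ/√n = 3.608/√82 = 0.3984.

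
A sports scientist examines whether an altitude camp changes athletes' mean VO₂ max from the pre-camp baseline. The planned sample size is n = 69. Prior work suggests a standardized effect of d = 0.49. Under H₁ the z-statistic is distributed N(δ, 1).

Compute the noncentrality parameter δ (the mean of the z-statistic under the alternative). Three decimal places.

δ ≈ 4.070

δ = d·√n = 0.49 × √69 = 4.0702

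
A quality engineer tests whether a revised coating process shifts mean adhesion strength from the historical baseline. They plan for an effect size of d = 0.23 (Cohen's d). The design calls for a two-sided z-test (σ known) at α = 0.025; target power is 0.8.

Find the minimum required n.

n = 180

For power 0.8 need Φ(δ − z_{0.0125}) = 0.8, so δ = z_{0.0125} + z_{0.20} = 2.241 + 0.842 = 3.083.
(The Φ(−δ − z_{α/2}) term is vanishingly small for δ > 0 and is dropped in the standard sample-size formula.)
δ = d·√n ⇒ n = (δ/d)² = (3.083 / 0.23)² = 179.68.
Rounding up, n = 180.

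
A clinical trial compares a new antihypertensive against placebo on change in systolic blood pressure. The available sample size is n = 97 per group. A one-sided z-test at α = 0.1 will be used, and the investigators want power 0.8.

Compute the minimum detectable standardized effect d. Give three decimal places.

Required noncentrality: δ = z_{0.1} + z_{0.20} = 1.282 + 0.842 = 2.123.
δ = d·√(n/2) ⇒ d = δ/√(n/2) = 2.123/√(97/2) = 0.3049.

d ≈ 0.305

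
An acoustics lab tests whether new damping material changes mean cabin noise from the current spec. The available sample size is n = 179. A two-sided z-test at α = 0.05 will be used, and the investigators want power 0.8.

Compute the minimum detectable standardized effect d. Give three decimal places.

d ≈ 0.209

Need Φ(δ − 1.960) = 0.8, so δ = 1.960 + 0.842 = 2.802.
(Lower-tail contribution to power is negligible for δ > 0.)
δ = d·√n ⇒ d = δ/√n = 2.802/√179 = 0.2094.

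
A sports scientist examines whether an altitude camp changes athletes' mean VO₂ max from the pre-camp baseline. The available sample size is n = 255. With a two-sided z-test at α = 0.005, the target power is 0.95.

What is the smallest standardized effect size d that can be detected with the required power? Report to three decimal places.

Required noncentrality: δ = z_{0.0025} + z_{0.05} = 2.807 + 1.645 = 4.452.
(The second rejection-region term Φ(−δ − z_{α/2}) is negligible and dropped.)
δ = d·√n ⇒ d = δ/√n = 4.452/√255 = 0.2788.

d ≈ 0.279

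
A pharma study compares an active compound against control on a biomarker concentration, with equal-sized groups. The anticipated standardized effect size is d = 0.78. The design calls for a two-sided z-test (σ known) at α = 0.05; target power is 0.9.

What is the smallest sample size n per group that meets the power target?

n = 35 per group

For power 0.9 need Φ(δ − z_{0.025}) = 0.9, so δ = z_{0.025} + z_{0.10} = 1.960 + 1.282 = 3.242.
(The Φ(−δ − z_{α/2}) term is vanishingly small for δ > 0 and is dropped in the standard sample-size formula.)
δ = d·√(n/2) ⇒ n = 2(δ/d)² = 2 × (3.242 / 0.78)² = 34.54.
Rounding up, n = 35 per group.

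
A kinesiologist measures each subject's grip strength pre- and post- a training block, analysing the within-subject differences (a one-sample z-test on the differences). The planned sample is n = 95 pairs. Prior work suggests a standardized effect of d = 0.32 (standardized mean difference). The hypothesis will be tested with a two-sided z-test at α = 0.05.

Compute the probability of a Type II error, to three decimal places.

β ≈ 0.123

Noncentrality parameter: δ = d·√n = 0.32 × √95 = 3.1190
Two-sided α = 0.05 → critical value z_{0.025} = 1.960.
Power = Φ(δ − 1.960) + Φ(−δ − 1.960) = Φ(1.159) + Φ(-5.079) = 0.8768 + 0.0000 = 0.8768.
Type II error: β = 1 − power = 1 − 0.8768 = 0.1232.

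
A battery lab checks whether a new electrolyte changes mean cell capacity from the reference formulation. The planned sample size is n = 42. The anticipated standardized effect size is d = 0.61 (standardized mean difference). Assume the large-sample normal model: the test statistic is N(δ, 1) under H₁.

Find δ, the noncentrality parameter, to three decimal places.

δ = d·√n = 0.61 × √42 = 3.9533

δ ≈ 3.953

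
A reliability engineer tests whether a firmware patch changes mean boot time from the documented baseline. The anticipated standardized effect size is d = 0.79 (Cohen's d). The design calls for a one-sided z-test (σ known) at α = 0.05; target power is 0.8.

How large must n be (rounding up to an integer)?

Set Φ(δ − 1.645) = 0.8; then δ − 1.645 = Φ⁻¹(0.8) = 0.842, giving δ = 2.486.
δ = d·√n ⇒ n = (δ/d)² = (2.486 / 0.79)² = 9.91.
Round up to the next whole unit.

n = 10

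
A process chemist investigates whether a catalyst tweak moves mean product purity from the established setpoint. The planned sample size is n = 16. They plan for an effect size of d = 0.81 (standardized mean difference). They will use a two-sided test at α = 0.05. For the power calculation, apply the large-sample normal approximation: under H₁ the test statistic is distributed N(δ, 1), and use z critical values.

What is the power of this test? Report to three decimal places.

Noncentrality parameter: δ = d·√n = 0.81 × √16 = 3.2400
Critical value for a two-sided test at α = 0.05: z_{α/2} = 1.960.
Power = Φ(δ − 1.960) + Φ(−δ − 1.960) = Φ(1.280) + Φ(-5.200) = 0.8997 + 0.0000 = 0.8997.

Power ≈ 0.900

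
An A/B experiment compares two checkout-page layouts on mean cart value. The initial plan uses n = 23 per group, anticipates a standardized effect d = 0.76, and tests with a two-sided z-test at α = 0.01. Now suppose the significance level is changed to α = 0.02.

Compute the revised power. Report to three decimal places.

Power ≈ 0.599

δ = d·√(n/2) = 0.76 × √(23/2) = 2.5773 (unchanged). New critical value: z_{0.01} = 2.326.
Revised power = Φ(δ − 2.326) + Φ(−δ − 2.326) = Φ(0.251) + Φ(-4.904) = 0.5991 + 0.0000 = 0.5991.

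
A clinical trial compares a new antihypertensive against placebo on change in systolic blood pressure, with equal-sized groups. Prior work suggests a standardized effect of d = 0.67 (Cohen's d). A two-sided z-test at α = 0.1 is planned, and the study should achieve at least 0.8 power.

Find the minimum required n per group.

Set Φ(δ − 1.645) = 0.8; then δ − 1.645 = Φ⁻¹(0.8) = 0.842, giving δ = 2.486.
(Ignoring the negligible lower-tail rejection probability gives the usual closed-form inversion.)
δ = d·√(n/2) ⇒ n = 2(δ/d)² = 2 × (2.486 / 0.67)² = 27.55.
Rounding up, n = 28 per group.

n = 28 per group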